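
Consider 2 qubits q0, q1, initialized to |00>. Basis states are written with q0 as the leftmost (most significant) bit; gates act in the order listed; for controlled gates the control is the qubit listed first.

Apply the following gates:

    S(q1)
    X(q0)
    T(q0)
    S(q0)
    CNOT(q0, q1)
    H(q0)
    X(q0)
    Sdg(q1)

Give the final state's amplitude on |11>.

The amplitude on |11> is sqrt(2)*exp(I*pi/4)/2.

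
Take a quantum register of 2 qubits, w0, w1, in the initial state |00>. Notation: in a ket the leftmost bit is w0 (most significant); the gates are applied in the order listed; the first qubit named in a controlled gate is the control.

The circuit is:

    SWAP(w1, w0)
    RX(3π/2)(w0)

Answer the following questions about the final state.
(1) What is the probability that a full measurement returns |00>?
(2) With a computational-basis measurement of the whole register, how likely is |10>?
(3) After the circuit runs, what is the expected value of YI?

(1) The probability of measuring |00> is 1/2.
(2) The probability of measuring |10> is 1/2.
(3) The observable YI averages to 1.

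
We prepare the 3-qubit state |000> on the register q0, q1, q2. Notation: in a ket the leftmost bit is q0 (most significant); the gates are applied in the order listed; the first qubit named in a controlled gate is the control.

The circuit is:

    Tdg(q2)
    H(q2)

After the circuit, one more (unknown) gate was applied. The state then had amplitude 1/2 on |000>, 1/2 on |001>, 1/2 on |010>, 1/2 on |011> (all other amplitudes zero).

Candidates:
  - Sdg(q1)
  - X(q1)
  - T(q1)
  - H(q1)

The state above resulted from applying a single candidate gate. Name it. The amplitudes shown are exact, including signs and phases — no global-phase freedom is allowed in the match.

The unique candidate consistent with the amplitudes is H(q1).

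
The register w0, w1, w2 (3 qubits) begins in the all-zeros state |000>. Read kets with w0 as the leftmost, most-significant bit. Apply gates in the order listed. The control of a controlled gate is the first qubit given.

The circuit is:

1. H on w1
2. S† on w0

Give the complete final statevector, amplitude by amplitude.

After the circuit, the state carries amplitude sqrt(2)/2 on |000>, sqrt(2)/2 on |010>, and 0 on every other basis state.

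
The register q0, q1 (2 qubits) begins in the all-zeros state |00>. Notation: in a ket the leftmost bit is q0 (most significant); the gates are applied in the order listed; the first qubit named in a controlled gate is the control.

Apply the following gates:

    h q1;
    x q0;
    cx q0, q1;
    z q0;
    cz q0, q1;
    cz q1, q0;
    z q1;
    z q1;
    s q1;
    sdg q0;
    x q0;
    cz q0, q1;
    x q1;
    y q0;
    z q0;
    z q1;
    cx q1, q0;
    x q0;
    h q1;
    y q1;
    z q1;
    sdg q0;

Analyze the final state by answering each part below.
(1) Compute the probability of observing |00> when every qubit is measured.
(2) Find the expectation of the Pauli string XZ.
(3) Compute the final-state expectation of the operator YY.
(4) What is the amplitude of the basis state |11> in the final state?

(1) The probability of measuring |00> is 1/4.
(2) In the final state, XZ has expectation -1.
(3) The observable YY averages to -1.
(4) |11> carries amplitude 1/2 in the final state.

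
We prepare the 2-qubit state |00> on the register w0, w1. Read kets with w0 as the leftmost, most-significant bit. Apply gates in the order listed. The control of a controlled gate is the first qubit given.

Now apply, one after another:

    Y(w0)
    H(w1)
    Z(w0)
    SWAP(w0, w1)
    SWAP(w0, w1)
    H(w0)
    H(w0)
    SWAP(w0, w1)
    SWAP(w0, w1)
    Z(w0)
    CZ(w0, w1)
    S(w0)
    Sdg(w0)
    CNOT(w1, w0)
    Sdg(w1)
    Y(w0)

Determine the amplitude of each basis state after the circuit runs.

After the circuit, the state carries amplitude sqrt(2)/2 on |00>, 0 on |01>, 0 on |10>, -sqrt(2)*I/2 on |11>. Key observation: gates 3-10 undo each other exactly, leaving only the rest of the circuit to track.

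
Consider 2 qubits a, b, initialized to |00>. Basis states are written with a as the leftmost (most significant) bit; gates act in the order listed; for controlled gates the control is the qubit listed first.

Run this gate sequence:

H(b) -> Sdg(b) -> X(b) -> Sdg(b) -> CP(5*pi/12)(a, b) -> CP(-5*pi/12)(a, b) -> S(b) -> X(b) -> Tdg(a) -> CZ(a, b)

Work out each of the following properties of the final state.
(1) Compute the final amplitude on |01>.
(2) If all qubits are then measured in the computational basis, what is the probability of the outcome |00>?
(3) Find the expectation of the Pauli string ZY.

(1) The amplitude on |01> is -sqrt(2)*I/2. Key observation: the block from step 3 through step 8 cancels to the identity and can be dropped.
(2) Outcome |00> occurs with probability 1/2.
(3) In the final state, ZY has expectation -1.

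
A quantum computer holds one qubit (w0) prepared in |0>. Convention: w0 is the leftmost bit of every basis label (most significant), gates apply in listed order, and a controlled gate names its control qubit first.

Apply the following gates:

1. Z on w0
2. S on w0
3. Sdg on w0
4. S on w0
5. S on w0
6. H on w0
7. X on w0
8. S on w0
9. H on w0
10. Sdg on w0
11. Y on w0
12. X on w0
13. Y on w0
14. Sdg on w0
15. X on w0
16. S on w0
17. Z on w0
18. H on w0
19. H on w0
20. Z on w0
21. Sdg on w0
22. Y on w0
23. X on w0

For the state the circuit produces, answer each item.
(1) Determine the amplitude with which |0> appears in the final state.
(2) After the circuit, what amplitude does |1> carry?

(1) The amplitude on |0> is -1/2 - I/2. Key observation: gates 16-21 undo each other exactly, leaving only the rest of the circuit to track.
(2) The final state's coefficient on |1> equals 1/2 - I/2.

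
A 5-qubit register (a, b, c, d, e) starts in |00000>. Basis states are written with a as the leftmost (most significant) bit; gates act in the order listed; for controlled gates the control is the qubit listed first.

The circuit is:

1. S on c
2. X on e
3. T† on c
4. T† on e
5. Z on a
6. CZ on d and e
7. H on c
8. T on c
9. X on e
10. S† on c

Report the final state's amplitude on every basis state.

The final amplitudes are -sqrt(2)*exp(3*I*pi/4)/2 on |00000>, -sqrt(2)*I/2 on |00100>, and 0 on every other basis state.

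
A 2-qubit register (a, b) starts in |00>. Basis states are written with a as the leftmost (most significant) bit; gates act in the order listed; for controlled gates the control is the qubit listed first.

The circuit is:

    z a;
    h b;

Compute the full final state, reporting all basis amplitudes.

The final amplitudes are sqrt(2)/2 on |00>, sqrt(2)/2 on |01>, 0 on |10>, 0 on |11>.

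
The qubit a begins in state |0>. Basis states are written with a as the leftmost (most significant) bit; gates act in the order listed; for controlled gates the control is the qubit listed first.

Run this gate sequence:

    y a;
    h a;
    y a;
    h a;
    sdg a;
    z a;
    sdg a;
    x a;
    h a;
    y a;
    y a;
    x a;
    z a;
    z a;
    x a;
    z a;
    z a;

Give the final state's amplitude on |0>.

The amplitude on |0> is -sqrt(2)/2.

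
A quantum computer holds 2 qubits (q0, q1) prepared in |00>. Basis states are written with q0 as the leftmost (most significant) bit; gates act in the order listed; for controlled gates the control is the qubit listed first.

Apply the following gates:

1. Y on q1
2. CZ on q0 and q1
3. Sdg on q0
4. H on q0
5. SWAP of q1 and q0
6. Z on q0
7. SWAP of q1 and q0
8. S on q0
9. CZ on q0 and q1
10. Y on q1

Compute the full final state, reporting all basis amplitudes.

After the circuit, the state carries amplitude -sqrt(2)/2 on |00>, 0 on |01>, sqrt(2)*I/2 on |10>, 0 on |11>.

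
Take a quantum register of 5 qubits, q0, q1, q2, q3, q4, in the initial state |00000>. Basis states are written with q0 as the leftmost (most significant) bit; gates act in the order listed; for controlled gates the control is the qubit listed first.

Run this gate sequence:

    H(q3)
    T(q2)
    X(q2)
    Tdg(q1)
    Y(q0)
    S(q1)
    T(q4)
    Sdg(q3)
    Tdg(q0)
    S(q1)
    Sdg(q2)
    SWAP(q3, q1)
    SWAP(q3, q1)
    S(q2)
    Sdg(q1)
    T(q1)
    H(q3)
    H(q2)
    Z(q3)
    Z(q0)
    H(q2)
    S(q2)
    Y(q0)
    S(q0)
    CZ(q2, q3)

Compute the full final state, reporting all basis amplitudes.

The resulting statevector has amplitude -sqrt(2)/2 on |00100>, (-1 + I)*exp(3*I*pi/4)/2 on |00110>, and 0 on every other basis state. Key observation: steps 10-15 multiply out to the identity, so the circuit reduces to the remaining gates.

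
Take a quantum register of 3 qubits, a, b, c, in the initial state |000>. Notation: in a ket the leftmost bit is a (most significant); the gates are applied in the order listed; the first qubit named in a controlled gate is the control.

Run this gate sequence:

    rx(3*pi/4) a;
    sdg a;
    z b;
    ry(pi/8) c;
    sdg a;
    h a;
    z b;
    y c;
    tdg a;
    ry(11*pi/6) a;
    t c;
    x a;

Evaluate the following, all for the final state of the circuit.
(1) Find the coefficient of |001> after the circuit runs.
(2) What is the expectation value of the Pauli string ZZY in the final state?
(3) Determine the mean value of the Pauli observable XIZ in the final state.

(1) The amplitude on |001> is -sqrt(3)*sqrt(sqrt(2)/4 + 1/2)*cos(pi/16)/4 - sqrt(sqrt(2)/4 + 1/2)*cos(pi/16)/4 - sqrt(3)*sqrt(sqrt(2)/4 + 1/2)*exp(I*pi/4)*cos(pi/16)/4 - sqrt(3)*I*sqrt(1/2 - sqrt(2)/4)*cos(pi/16)/4 - I*sqrt(1/2 - sqrt(2)/4)*cos(pi/16)/4 - I*sqrt(1/2 - sqrt(2)/4)*exp(I*pi/4)*cos(pi/16)/4 + sqrt(3)*I*sqrt(1/2 - sqrt(2)/4)*exp(I*pi/4)*cos(pi/16)/4 + sqrt(sqrt(2)/4 + 1/2)*exp(I*pi/4)*cos(pi/16)/4.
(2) The expectation value of ZZY is -sqrt(2)*sin(pi/16)*cos(pi/16)/4 - sqrt(1/2 - sqrt(2)/4)*sqrt(sqrt(2)/4 + 1/2)*sin(pi/16)*cos(pi/16).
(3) The expectation value of XIZ is -sqrt(3)*I*sqrt(1/2 - sqrt(2)/4)*sqrt(sqrt(2)/4 + 1/2)*exp(I*pi/4)*cos(pi/16)**2/2 + sqrt(6)*exp(-I*pi/4)*cos(pi/16)**2/8 - sqrt(3)*I*sqrt(1/2 - sqrt(2)/4)*sqrt(sqrt(2)/4 + 1/2)*exp(-I*pi/4)*sin(pi/16)**2/2 - sqrt(6)*exp(I*pi/4)*sin(pi/16)**2/8 - sqrt(6)*exp(-I*pi/4)*sin(pi/16)**2/8 + sqrt(3)*I*sqrt(1/2 - sqrt(2)/4)*sqrt(sqrt(2)/4 + 1/2)*exp(I*pi/4)*sin(pi/16)**2/2 + sqrt(6)*exp(I*pi/4)*cos(pi/16)**2/8 + sqrt(3)*I*sqrt(1/2 - sqrt(2)/4)*sqrt(sqrt(2)/4 + 1/2)*exp(-I*pi/4)*cos(pi/16)**2/2.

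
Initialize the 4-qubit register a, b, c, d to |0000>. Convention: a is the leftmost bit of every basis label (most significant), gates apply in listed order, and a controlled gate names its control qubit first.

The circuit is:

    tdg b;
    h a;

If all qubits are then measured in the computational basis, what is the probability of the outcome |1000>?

Outcome |1000> occurs with probability 1/2.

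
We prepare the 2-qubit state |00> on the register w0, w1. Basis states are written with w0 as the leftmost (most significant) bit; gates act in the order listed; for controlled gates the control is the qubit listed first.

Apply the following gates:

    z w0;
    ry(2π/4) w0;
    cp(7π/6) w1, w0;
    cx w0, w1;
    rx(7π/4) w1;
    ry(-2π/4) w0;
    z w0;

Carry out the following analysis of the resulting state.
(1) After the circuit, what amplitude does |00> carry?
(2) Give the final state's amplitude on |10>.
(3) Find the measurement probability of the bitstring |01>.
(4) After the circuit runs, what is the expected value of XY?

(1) The amplitude on |00> is -sqrt(sqrt(2) + 2)/4 - I*sqrt(2 - sqrt(2))/4.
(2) |10> carries amplitude -sqrt(sqrt(2) + 2)/4 + I*sqrt(2 - sqrt(2))/4 in the final state.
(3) A full measurement returns |01> with probability 1/4.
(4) In the final state, XY has expectation sqrt(2)/2.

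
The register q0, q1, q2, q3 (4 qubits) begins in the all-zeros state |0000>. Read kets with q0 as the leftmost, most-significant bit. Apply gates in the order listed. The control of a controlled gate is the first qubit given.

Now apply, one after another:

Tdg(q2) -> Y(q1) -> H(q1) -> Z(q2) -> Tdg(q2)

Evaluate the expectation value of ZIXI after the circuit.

The expectation value of ZIXI is 0.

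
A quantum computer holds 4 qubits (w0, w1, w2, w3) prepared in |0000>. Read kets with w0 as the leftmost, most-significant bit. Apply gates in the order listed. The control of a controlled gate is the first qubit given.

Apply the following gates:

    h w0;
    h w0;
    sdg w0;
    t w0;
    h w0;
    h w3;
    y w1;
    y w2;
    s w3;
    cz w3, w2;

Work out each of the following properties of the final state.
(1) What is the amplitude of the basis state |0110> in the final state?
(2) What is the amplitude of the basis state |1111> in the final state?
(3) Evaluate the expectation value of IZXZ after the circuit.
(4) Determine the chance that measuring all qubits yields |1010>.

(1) |0110> carries amplitude -1/2 in the final state. Key observation: gates 1-2 undo each other exactly, leaving only the rest of the circuit to track.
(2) The amplitude on |1111> is I/2.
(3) The expectation value of IZXZ is 0.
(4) The probability of measuring |1010> is 0.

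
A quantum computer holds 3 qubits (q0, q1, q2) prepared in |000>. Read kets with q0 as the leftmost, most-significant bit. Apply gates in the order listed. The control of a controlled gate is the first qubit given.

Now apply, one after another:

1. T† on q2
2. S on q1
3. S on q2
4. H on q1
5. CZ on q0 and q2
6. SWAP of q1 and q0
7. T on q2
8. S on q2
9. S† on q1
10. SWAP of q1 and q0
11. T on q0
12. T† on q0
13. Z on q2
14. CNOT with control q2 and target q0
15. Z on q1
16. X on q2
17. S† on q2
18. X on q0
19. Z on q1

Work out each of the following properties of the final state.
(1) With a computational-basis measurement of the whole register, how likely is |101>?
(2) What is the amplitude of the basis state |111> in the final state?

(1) The probability of measuring |101> is 1/2.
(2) The amplitude on |111> is -sqrt(2)*I/2.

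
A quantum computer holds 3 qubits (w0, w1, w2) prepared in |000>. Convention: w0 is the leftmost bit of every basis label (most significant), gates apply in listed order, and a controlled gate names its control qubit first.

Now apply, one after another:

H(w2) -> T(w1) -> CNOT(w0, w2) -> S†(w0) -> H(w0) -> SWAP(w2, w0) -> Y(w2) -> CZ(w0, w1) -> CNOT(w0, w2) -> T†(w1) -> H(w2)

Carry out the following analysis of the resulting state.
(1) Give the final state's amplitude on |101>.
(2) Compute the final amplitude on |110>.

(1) |101> carries amplitude sqrt(2)*I/2 in the final state.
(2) The amplitude on |110> is 0.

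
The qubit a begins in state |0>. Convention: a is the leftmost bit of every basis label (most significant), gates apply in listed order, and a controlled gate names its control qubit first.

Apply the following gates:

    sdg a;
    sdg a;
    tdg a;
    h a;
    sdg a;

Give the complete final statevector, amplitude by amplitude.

The resulting statevector has amplitude sqrt(2)/2 on |0>, -sqrt(2)*I/2 on |1>.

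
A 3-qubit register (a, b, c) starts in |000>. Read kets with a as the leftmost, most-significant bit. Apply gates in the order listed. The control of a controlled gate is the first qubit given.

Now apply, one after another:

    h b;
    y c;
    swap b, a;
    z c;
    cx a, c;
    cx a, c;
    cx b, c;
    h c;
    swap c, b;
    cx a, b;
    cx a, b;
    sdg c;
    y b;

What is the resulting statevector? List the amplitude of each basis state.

The final amplitudes are 1/2 on |000>, 0 on |001>, 1/2 on |010>, 0 on |011>, 1/2 on |100>, 0 on |101>, 1/2 on |110>, 0 on |111>.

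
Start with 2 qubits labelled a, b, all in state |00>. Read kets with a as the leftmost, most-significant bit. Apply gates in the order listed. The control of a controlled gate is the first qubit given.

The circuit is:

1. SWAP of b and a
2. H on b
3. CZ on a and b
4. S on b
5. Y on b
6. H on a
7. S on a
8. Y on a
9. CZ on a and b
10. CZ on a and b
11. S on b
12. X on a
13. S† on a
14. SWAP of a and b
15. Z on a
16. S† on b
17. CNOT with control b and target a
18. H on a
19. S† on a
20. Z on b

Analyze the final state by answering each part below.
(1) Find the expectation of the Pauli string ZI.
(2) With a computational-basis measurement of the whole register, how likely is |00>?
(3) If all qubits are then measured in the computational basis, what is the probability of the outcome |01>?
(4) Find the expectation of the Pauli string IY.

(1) In the final state, ZI has expectation 1.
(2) The probability of measuring |00> is 1/2.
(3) The probability of measuring |01> is 1/2.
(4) The observable IY averages to -1.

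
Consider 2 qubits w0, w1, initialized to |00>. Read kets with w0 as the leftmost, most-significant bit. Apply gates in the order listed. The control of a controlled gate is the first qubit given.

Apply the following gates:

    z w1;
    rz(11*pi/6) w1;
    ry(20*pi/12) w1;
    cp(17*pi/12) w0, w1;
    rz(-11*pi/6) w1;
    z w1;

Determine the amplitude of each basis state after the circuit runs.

After the circuit, the state carries amplitude -sqrt(3)/2 on |00>, -exp(I*pi/6)/2 on |01>, 0 on |10>, 0 on |11>.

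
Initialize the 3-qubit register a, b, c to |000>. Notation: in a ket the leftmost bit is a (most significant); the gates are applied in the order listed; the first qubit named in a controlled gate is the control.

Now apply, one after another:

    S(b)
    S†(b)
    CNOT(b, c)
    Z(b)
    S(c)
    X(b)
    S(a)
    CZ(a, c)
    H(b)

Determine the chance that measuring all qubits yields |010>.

Outcome |010> occurs with probability 1/2. Key observation: steps 1-2 multiply out to the identity, so the circuit reduces to the remaining gates.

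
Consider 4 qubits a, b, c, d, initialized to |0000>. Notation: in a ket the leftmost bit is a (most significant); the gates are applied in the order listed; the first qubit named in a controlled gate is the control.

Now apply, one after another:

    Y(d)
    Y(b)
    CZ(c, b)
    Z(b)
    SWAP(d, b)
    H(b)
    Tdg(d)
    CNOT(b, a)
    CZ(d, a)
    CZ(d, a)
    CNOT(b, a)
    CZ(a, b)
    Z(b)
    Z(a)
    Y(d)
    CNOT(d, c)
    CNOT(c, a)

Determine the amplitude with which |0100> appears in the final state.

The amplitude on |0100> is -sqrt(2)*exp(I*pi/4)/2. Key observation: gates 8-11 undo each other exactly, leaving only the rest of the circuit to track.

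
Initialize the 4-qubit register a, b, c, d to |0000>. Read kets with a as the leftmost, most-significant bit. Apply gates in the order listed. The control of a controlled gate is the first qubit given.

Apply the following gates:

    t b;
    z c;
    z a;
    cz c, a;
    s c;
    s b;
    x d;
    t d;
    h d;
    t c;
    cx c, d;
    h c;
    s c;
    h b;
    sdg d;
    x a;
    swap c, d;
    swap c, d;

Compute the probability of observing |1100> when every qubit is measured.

A full measurement returns |1100> with probability 1/8.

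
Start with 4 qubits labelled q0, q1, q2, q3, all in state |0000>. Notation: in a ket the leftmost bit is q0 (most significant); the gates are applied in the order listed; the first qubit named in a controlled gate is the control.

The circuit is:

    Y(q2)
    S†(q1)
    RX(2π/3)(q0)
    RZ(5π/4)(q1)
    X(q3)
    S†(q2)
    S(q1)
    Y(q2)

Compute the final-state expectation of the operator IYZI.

In the final state, IYZI has expectation 0.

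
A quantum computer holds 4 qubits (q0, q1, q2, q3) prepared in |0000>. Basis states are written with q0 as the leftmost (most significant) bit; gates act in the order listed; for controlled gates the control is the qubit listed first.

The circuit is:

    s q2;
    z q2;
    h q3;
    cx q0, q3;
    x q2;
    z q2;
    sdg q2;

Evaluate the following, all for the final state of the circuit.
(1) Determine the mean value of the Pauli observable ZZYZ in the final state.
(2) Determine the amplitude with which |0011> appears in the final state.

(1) In the final state, ZZYZ has expectation 0.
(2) |0011> carries amplitude sqrt(2)*I/2 in the final state.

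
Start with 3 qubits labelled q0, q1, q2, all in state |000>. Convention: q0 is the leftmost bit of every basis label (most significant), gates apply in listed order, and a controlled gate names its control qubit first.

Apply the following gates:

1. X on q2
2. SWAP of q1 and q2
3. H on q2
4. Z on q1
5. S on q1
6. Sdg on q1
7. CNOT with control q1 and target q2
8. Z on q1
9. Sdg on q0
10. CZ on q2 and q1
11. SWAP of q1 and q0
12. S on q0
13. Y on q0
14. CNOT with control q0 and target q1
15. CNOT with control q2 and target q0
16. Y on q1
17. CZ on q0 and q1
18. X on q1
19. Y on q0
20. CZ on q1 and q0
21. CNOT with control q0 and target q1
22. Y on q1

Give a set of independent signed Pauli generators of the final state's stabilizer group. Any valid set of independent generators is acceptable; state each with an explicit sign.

One valid set of independent stabilizer generators is +XXX, -ZIZ, +IZZ (any independent generating set of the same group is equally correct).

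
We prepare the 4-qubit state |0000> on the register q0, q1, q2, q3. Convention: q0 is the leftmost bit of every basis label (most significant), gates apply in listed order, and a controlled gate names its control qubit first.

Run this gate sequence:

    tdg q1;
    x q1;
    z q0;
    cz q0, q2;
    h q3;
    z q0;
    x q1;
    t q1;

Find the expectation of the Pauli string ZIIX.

In the final state, ZIIX has expectation 1.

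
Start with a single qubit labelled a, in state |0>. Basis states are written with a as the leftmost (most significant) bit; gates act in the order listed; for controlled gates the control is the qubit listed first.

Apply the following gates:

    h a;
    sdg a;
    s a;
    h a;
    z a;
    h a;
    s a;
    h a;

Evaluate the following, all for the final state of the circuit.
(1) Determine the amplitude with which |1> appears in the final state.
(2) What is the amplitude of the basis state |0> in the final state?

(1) |1> carries amplitude 1/2 - I/2 in the final state.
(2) The amplitude on |0> is 1/2 + I/2.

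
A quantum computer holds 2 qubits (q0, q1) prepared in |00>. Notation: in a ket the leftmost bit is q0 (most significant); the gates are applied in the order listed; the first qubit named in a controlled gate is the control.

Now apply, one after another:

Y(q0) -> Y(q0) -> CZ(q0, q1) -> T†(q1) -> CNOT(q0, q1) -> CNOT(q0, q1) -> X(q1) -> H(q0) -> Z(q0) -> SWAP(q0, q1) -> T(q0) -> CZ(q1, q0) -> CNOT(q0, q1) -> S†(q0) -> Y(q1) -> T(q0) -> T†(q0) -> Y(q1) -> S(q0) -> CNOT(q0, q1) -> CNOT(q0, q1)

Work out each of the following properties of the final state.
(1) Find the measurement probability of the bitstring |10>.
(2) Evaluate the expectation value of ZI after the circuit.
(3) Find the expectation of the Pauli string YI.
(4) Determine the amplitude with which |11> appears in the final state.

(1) A full measurement returns |10> with probability 1/2. Key observation: steps 13-20 multiply out to the identity, so the circuit reduces to the remaining gates.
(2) In the final state, ZI has expectation -1.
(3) In the final state, YI has expectation 0.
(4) The amplitude on |11> is sqrt(2)*exp(I*pi/4)/2.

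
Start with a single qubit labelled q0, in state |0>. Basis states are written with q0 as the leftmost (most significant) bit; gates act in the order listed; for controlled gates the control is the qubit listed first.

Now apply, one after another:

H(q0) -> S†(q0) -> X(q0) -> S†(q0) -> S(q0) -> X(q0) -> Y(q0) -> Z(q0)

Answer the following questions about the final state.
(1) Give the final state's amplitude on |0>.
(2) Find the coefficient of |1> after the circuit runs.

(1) |0> carries amplitude -sqrt(2)/2 in the final state.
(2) The amplitude on |1> is -sqrt(2)*I/2.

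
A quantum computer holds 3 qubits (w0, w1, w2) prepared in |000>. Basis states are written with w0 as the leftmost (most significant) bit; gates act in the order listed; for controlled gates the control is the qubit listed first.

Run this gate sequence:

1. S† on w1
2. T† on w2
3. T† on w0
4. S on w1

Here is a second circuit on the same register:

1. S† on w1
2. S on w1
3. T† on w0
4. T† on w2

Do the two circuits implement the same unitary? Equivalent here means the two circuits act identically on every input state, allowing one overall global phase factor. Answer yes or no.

Yes: on every input state the two circuits agree up to one overall phase factor.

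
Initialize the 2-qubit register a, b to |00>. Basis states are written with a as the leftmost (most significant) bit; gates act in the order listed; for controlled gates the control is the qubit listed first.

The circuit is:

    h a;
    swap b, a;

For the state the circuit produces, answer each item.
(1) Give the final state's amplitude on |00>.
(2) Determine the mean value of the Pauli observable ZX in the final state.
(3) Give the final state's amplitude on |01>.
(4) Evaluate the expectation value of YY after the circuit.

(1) The final state's coefficient on |00> equals sqrt(2)/2.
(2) The observable ZX averages to 1.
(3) |01> carries amplitude sqrt(2)/2 in the final state.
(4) The expectation value of YY is 0.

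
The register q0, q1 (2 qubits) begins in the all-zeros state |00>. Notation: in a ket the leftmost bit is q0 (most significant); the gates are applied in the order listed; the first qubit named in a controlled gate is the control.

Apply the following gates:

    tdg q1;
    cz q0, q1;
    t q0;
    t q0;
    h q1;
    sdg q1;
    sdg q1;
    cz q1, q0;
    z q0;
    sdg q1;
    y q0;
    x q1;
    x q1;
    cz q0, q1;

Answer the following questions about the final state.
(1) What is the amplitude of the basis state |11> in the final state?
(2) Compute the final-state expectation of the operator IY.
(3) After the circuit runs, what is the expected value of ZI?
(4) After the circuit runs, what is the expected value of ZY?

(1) |11> carries amplitude sqrt(2)/2 in the final state.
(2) The observable IY averages to -1.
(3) The expectation value of ZI is -1.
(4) In the final state, ZY has expectation 1.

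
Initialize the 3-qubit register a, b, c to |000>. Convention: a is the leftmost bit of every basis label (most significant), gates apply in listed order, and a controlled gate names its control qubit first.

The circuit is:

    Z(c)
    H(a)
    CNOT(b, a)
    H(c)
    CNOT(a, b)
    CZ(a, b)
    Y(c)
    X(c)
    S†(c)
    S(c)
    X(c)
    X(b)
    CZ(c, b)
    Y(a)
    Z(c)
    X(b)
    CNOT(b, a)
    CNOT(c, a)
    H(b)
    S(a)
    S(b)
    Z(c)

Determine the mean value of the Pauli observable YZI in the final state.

In the final state, YZI has expectation 0.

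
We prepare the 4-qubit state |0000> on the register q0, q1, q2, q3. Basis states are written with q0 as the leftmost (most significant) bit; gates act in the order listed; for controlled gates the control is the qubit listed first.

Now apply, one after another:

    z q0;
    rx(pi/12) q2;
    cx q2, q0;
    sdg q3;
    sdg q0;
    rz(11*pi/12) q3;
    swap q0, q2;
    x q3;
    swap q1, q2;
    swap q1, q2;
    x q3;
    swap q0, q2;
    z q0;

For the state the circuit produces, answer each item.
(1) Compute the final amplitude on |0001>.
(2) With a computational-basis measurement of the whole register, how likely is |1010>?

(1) |0001> carries amplitude 0 in the final state. Key observation: gates 7-12 undo each other exactly, leaving only the rest of the circuit to track.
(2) Outcome |1010> occurs with probability -sqrt(6)/8 - sqrt(2)/8 + 1/2.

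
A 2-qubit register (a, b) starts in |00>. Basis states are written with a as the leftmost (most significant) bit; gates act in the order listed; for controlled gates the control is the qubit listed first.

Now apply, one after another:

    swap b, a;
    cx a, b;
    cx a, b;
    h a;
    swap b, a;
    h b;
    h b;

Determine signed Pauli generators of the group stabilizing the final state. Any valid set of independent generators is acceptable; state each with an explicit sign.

One valid set of independent stabilizer generators is +IX, +ZI (any independent generating set of the same group is equally correct). Key observation: the block from step 2 through step 3 cancels to the identity and can be dropped.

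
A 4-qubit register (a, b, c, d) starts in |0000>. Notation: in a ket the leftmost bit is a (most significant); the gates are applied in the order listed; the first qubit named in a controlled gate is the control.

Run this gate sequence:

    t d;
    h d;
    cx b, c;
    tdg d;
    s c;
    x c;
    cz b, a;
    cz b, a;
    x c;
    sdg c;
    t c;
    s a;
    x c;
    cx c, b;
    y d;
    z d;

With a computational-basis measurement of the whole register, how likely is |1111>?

The probability of measuring |1111> is 0. Key observation: gates 5-10 undo each other exactly, leaving only the rest of the circuit to track.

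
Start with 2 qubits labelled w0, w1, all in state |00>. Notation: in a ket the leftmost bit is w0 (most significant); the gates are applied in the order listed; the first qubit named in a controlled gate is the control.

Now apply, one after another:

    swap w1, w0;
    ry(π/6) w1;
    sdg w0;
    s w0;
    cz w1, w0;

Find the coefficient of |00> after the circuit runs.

The final state's coefficient on |00> equals sqrt(2)/4 + sqrt(6)/4.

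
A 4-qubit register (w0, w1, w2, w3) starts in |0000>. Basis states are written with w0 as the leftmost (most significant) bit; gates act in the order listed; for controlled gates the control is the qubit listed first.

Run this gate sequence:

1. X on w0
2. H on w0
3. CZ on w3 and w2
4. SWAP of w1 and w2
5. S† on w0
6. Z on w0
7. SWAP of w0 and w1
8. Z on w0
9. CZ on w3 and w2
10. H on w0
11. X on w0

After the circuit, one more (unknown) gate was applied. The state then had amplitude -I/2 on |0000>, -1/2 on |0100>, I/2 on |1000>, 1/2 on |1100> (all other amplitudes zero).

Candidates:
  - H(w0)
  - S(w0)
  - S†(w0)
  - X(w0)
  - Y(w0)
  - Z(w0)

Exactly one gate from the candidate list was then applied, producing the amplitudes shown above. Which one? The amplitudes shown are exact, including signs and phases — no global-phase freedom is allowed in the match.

The applied gate was Y(w0).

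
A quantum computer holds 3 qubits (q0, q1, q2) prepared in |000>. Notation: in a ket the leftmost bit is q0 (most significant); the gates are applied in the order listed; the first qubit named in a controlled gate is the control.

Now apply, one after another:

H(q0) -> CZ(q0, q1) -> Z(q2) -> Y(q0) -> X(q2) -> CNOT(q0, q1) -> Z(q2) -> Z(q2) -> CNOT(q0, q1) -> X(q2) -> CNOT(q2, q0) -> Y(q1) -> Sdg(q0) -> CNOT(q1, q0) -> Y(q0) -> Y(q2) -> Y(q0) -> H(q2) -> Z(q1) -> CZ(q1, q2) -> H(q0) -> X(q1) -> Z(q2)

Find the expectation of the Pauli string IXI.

The expectation value of IXI is 0.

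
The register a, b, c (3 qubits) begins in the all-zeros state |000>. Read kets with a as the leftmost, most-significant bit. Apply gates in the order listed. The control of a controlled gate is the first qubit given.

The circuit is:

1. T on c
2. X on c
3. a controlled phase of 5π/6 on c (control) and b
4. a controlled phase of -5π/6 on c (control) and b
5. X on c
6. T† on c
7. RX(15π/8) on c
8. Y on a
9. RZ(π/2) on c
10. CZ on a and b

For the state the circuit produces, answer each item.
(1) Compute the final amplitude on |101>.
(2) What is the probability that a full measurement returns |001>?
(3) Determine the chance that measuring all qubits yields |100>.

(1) The final state's coefficient on |101> equals exp(I*pi/4)*sin(pi/16). Key observation: gates 1-6 undo each other exactly, leaving only the rest of the circuit to track.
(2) A full measurement returns |001> with probability 0.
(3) A full measurement returns |100> with probability cos(pi/16)**2.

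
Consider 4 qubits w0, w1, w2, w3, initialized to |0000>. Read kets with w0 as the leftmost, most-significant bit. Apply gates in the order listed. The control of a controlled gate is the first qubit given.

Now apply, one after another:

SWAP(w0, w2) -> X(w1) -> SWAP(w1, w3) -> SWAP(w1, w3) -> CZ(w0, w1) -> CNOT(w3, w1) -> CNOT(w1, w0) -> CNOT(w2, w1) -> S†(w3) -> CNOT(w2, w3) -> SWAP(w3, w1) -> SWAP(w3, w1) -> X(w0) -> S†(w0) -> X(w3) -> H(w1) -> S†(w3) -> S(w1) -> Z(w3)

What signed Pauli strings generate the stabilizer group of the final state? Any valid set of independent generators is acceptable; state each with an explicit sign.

The stabilizer group can be generated by -IYII, +ZIII, +IIZI, -IIIZ, among other valid generating sets. Key observation: steps 11-12 multiply out to the identity, so the circuit reduces to the remaining gates.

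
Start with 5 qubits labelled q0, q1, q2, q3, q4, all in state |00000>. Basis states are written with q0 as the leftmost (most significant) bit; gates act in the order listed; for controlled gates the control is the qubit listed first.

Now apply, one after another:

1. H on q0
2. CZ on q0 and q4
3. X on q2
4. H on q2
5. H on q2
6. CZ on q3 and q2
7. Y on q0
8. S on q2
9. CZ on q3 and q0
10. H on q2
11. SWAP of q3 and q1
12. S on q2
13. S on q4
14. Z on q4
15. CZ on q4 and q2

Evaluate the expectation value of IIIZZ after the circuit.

The observable IIIZZ averages to 1. Key observation: gates 4-5 undo each other exactly, leaving only the rest of the circuit to track.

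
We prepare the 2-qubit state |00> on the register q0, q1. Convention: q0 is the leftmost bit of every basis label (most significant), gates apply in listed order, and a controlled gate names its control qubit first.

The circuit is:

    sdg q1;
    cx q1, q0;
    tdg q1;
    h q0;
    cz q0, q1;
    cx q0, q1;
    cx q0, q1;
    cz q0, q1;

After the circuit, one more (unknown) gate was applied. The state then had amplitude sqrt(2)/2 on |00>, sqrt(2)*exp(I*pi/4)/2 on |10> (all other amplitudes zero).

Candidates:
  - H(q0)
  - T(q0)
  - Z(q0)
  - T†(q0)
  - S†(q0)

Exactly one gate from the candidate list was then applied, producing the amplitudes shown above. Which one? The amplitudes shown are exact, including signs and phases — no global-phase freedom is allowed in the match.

It was T(q0) that produced the state shown. Key observation: steps 5-8 multiply out to the identity, so the circuit reduces to the remaining gates.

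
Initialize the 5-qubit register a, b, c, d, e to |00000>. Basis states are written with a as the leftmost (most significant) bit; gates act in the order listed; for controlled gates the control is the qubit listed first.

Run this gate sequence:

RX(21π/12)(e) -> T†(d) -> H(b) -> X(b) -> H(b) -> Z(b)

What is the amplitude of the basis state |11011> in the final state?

|11011> carries amplitude 0 in the final state. Key observation: gates 3-6 undo each other exactly, leaving only the rest of the circuit to track.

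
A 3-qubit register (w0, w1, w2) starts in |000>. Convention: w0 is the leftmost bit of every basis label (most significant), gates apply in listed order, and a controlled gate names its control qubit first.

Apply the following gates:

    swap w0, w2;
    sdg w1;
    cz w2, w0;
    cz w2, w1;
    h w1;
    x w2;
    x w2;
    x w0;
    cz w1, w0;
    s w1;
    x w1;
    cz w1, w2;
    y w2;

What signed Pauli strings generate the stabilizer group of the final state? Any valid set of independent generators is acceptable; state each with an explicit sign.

The final state is stabilized by the group generated by +IYI, -ZII, -IIZ; other independent generating sets are equally valid. Key observation: the block from step 6 through step 7 cancels to the identity and can be dropped.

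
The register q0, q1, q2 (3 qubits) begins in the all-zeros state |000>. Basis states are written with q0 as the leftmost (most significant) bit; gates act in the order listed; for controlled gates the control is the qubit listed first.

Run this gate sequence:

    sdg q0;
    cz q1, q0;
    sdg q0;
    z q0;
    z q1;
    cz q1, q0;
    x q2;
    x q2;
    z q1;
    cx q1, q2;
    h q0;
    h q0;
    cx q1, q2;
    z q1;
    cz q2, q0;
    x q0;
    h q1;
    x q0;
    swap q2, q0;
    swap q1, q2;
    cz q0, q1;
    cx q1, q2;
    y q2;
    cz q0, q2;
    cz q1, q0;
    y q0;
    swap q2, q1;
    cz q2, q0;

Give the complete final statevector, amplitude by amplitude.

After the circuit, the state carries amplitude sqrt(2)/2 on |100>, -sqrt(2)/2 on |110>, and 0 on every other basis state.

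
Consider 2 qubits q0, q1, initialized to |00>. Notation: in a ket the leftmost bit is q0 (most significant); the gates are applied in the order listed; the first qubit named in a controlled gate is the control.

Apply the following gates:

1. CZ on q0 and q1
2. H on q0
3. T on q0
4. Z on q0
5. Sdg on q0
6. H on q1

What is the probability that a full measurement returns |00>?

The probability of measuring |00> is 1/4.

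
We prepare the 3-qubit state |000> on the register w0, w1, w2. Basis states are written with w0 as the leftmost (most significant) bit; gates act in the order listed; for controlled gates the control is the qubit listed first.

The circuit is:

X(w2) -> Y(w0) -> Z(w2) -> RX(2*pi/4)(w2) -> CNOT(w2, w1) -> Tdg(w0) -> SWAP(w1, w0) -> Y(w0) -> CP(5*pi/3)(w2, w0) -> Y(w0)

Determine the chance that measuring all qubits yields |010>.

The probability of measuring |010> is 1/2.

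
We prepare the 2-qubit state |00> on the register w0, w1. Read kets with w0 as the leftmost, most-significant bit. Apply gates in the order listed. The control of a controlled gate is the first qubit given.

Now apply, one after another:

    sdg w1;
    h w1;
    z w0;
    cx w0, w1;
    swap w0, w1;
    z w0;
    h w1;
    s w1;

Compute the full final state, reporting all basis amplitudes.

The final amplitudes are 1/2 on |00>, I/2 on |01>, -1/2 on |10>, -I/2 on |11>.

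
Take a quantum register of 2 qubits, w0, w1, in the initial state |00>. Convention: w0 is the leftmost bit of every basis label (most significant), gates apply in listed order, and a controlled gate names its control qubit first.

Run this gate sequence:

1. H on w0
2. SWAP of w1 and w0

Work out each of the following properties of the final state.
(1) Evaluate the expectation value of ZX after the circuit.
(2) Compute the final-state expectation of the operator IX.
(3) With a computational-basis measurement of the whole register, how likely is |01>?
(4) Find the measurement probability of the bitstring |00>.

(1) The observable ZX averages to 1.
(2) The observable IX averages to 1.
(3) Outcome |01> occurs with probability 1/2.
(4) A full measurement returns |00> with probability 1/2.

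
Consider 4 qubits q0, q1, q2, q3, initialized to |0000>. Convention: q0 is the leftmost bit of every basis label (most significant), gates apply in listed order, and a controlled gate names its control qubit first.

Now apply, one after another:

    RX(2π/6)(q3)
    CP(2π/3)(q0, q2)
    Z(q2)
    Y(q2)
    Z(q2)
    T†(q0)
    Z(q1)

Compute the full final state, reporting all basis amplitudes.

The resulting statevector has amplitude -sqrt(3)*I/2 on |0010>, -1/2 on |0011>, and 0 on every other basis state.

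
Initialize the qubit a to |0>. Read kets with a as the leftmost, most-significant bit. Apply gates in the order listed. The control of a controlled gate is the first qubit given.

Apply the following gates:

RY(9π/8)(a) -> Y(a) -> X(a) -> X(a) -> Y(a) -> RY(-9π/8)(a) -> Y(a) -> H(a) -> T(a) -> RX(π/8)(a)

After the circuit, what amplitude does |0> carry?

|0> carries amplitude -sqrt(2)*exp(I*pi/4)*sin(pi/16)*sin(7*pi/16)**2/2 - sqrt(2)*exp(I*pi/4)*sin(pi/16)*cos(7*pi/16)**2/2 + sqrt(2)*I*cos(pi/16)*cos(7*pi/16)**2/2 + sqrt(2)*I*sin(7*pi/16)**2*cos(pi/16)/2 in the final state.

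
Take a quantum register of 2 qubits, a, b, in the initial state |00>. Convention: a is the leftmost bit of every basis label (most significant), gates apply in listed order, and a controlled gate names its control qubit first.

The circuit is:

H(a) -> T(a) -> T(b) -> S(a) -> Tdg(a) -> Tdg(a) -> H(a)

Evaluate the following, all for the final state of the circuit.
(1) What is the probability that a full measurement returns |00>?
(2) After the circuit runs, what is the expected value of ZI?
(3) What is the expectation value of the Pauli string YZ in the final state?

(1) Outcome |00> occurs with probability sqrt(2)/4 + 1/2.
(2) The observable ZI averages to sqrt(2)/2.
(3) The observable YZ averages to -sqrt(2)/2.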